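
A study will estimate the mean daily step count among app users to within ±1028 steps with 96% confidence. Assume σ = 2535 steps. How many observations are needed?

26

For a mean, the margin of error is E = z·σ/√n, so n = (zσ/E)².
At 96% confidence, z = 2.054.
n = (2.054 × 2535 / 1028)² = 25.65
Round up: n = 26.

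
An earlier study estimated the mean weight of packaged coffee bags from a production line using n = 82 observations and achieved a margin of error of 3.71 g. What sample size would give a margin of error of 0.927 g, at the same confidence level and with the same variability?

Margin of error scales as 1/√n, so n₂ = n₁·(E₁/E₂)².
n₂ = 82 × (3.71/0.927)² = 82 × 16.02 = 1313.64
Round up: n₂ = 1314.

n = 1314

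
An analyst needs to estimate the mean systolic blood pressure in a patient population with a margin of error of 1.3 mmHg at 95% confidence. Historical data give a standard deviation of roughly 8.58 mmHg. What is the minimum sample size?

For a mean, the margin of error is E = z·σ/√n, so n = (zσ/E)².
At 95% confidence, z = 1.960.
n = (1.960 × 8.58 / 1.3)² = 167.34
Round up: n = 168.

168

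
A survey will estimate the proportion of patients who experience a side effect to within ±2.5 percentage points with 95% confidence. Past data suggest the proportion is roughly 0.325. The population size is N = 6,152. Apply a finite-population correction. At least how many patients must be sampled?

For a proportion with margin E = 0.025 at 95% confidence, z = 1.960.
n = p̂(1−p̂)(z/E)² = 0.325 × 0.675 × (1.960/0.025)² = 1348.40 — call this n₀.
Finite-population correction with N = 6,152: n = n₀ / (1 + (n₀−1)/N) = 1348.40 / 1.219 = 1106.15
Round up: n = 1107.

1107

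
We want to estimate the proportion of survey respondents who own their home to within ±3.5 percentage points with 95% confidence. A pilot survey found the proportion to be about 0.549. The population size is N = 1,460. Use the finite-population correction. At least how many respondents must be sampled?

n = 508

For a proportion with margin E = 0.035 at 95% confidence, z = 1.960.
n = p̂(1−p̂)(z/E)² = 0.549 × 0.451 × (1.960/0.035)² = 776.47 — call this n₀.
Finite-population correction with N = 1,460: n = n₀ / (1 + (n₀−1)/N) = 776.47 / 1.531 = 507.17
Round up: n = 508.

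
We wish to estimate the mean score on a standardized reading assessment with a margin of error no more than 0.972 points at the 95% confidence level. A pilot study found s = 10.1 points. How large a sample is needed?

415

For a mean, the margin of error is E = z·σ/√n, so n = (zσ/E)².
At 95% confidence, z = 1.960.
n = (1.960 × 10.1 / 0.972)² = 414.78
Round up: n = 415.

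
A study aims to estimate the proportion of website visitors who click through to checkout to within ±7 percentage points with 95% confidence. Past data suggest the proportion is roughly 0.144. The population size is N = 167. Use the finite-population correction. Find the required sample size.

62

For a proportion with margin E = 0.07 at 95% confidence, z = 1.960.
n = p̂(1−p̂)(z/E)² = 0.144 × 0.856 × (1.960/0.07)² = 96.64 — call this n₀.
Finite-population correction with N = 167: n = n₀ / (1 + (n₀−1)/N) = 96.64 / 1.573 = 61.44
Round up: n = 62.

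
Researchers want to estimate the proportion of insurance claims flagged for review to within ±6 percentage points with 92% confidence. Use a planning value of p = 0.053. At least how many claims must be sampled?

For a proportion with margin E = 0.06 at 92% confidence, z = 1.751.
n = p̂(1−p̂)(z/E)² = 0.053 × 0.947 × (1.751/0.06)² = 42.75
Round up: n = 43.

n = 43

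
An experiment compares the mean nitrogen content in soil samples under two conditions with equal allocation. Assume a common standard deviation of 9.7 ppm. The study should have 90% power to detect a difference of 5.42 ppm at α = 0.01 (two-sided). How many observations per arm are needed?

96 per group

For two equal groups, n per group = 2·((z_{α/2} + z_β)·σ/δ)².
z_{α/2} = 2.576; z_β = 1.282 (power 90%).
n = 2 × (3.858 × 9.7 / 5.42)² = 2 × 47.67 = 95.34
Round up: n = 96 per group.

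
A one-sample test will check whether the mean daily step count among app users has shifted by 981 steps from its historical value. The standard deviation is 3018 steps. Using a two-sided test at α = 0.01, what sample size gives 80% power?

For a one-sample z-test, n = ((z_{α/2} + z_β)·σ/δ)².
z_{α/2} = 2.576 (two-sided α = 0.01); z_β = 0.842 (power 80% → β = 0.2).
n = (3.418 × 3018 / 981)² = 110.57
Round up: n = 111.

111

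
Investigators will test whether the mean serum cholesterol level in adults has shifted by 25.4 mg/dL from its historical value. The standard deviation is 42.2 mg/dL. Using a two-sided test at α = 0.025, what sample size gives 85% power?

For a one-sample z-test, n = ((z_{α/2} + z_β)·σ/δ)².
z_{α/2} = 2.241 (two-sided α = 0.025); z_β = 1.036 (power 85% → β = 0.15).
n = (3.277 × 42.2 / 25.4)² = 29.64
Round up: n = 30.

30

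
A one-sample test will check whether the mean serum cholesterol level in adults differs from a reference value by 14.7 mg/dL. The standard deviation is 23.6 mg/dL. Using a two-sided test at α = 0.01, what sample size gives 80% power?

n = 31

For a one-sample z-test, n = ((z_{α/2} + z_β)·σ/δ)².
z_{α/2} = 2.576 (two-sided α = 0.01); z_β = 0.842 (power 80% → β = 0.2).
n = (3.418 × 23.6 / 14.7)² = 30.11
Round up: n = 31.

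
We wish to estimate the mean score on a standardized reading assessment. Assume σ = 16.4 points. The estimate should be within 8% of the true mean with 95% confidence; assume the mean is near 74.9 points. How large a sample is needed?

For a mean, the margin of error is E = z·σ/√n, so n = (zσ/E)².
At 95% confidence, z = 1.960.
E = 8% of 74.9 = 5.992 points.
n = (1.960 × 16.4 / 5.992)² = 28.78
Round up: n = 29.

29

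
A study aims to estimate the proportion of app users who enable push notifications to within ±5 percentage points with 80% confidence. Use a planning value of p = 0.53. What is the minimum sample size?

164

For a proportion with margin E = 0.05 at 80% confidence, z = 1.282.
n = p̂(1−p̂)(z/E)² = 0.53 × 0.47 × (1.282/0.05)² = 163.76
Round up: n = 164.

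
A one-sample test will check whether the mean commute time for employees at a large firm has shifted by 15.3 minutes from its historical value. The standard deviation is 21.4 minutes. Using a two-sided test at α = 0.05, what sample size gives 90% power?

21

For a one-sample z-test, n = ((z_{α/2} + z_β)·σ/δ)².
z_{α/2} = 1.960 (two-sided α = 0.05); z_β = 1.282 (power 90% → β = 0.1).
n = (3.242 × 21.4 / 15.3)² = 20.56
Round up: n = 21.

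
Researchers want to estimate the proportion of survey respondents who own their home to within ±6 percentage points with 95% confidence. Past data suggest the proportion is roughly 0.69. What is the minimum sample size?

For a proportion with margin E = 0.06 at 95% confidence, z = 1.960.
n = p̂(1−p̂)(z/E)² = 0.69 × 0.31 × (1.960/0.06)² = 228.26
Round up: n = 229.

n = 229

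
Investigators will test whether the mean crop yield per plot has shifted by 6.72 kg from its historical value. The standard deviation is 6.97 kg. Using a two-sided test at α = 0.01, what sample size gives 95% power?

20

For a one-sample z-test, n = ((z_{α/2} + z_β)·σ/δ)².
z_{α/2} = 2.576 (two-sided α = 0.01); z_β = 1.645 (power 95% → β = 0.05).
n = (4.221 × 6.97 / 6.72)² = 19.17
Round up: n = 20.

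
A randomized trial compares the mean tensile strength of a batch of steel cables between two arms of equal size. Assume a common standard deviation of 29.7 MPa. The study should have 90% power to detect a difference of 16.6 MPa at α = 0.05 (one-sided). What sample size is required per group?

For two equal groups, n per group = 2·((z_α + z_β)·σ/δ)².
z_α = 1.645; z_β = 1.282 (power 90%).
n = 2 × (2.927 × 29.7 / 16.6)² = 2 × 27.42 = 54.84
Round up: n = 55 per group.

55 per group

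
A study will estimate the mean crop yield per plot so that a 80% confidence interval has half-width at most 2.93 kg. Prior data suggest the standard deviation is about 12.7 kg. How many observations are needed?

31

For a mean, the margin of error is E = z·σ/√n, so n = (zσ/E)².
At 80% confidence, z = 1.282.
n = (1.282 × 12.7 / 2.93)² = 30.88
Round up: n = 31.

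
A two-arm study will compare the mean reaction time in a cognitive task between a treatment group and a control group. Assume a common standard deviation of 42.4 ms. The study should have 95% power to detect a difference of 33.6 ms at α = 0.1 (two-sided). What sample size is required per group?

35 per group

For two equal groups, n per group = 2·((z_{α/2} + z_β)·σ/δ)².
z_{α/2} = 1.645; z_β = 1.645 (power 95%).
n = 2 × (3.290 × 42.4 / 33.6)² = 2 × 17.24 = 34.48
Round up: n = 35 per group.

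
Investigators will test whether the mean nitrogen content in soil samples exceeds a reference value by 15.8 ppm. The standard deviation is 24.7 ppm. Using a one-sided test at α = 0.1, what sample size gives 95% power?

n = 21

For a one-sample z-test, n = ((z_α + z_β)·σ/δ)².
z_α = 1.282 (one-sided α = 0.1); z_β = 1.645 (power 95% → β = 0.05).
n = (2.927 × 24.7 / 15.8)² = 20.94
Round up: n = 21.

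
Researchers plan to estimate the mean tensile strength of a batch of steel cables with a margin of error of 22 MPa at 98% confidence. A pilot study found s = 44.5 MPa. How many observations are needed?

For a mean, the margin of error is E = z·σ/√n, so n = (zσ/E)².
At 98% confidence, z = 2.326.
n = (2.326 × 44.5 / 22)² = 22.14
Round up: n = 23.

n = 23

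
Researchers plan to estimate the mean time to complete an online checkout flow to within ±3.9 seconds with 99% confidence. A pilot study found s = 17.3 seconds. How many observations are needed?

n = 131

For a mean, the margin of error is E = z·σ/√n, so n = (zσ/E)².
At 99% confidence, z = 2.576.
n = (2.576 × 17.3 / 3.9)² = 130.57
Round up: n = 131.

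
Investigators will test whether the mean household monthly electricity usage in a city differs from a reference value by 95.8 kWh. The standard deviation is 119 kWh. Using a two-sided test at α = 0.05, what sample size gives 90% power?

For a one-sample z-test, n = ((z_{α/2} + z_β)·σ/δ)².
z_{α/2} = 1.960 (two-sided α = 0.05); z_β = 1.282 (power 90% → β = 0.1).
n = (3.242 × 119 / 95.8)² = 16.22
Round up: n = 17.

17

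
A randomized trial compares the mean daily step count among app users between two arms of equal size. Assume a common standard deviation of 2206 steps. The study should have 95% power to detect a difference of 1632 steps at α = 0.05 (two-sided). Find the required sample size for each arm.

For two equal groups, n per group = 2·((z_{α/2} + z_β)·σ/δ)².
z_{α/2} = 1.960; z_β = 1.645 (power 95%).
n = 2 × (3.605 × 2206 / 1632)² = 2 × 23.75 = 47.50
Round up: n = 48 per group.

48 per group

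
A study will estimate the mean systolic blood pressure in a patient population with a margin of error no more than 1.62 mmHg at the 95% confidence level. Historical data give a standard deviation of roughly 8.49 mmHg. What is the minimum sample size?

For a mean, the margin of error is E = z·σ/√n, so n = (zσ/E)².
At 95% confidence, z = 1.960.
n = (1.960 × 8.49 / 1.62)² = 105.51
Round up: n = 106.

106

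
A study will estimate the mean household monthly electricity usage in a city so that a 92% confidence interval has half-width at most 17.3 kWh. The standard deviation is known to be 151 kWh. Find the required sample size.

For a mean, the margin of error is E = z·σ/√n, so n = (zσ/E)².
At 92% confidence, z = 1.751.
n = (1.751 × 151 / 17.3)² = 233.58
Round up: n = 234.

234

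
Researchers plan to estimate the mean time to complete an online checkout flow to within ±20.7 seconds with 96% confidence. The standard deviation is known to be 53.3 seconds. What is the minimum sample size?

28

For a mean, the margin of error is E = z·σ/√n, so n = (zσ/E)².
At 96% confidence, z = 2.054.
n = (2.054 × 53.3 / 20.7)² = 27.97
Round up: n = 28.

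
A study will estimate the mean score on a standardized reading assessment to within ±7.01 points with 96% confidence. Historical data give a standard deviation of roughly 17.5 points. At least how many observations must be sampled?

For a mean, the margin of error is E = z·σ/√n, so n = (zσ/E)².
At 96% confidence, z = 2.054.
n = (2.054 × 17.5 / 7.01)² = 26.29
Round up: n = 27.

27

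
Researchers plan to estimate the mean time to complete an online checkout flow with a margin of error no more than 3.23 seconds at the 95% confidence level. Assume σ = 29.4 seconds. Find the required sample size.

319

For a mean, the margin of error is E = z·σ/√n, so n = (zσ/E)².
At 95% confidence, z = 1.960.
n = (1.960 × 29.4 / 3.23)² = 318.27
Round up: n = 319.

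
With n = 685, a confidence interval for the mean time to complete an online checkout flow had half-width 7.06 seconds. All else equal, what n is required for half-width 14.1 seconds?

Margin of error scales as 1/√n, so n₂ = n₁·(E₁/E₂)².
n₂ = 685 × (7.06/14.1)² = 685 × 0.2507 = 171.73
Round up: n₂ = 172.

172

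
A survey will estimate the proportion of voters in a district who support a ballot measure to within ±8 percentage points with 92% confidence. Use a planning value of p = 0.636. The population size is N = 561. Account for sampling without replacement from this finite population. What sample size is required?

For a proportion with margin E = 0.08 at 92% confidence, z = 1.751.
n = p̂(1−p̂)(z/E)² = 0.636 × 0.364 × (1.751/0.08)² = 110.90 — call this n₀.
Finite-population correction with N = 561: n = n₀ / (1 + (n₀−1)/N) = 110.90 / 1.196 = 92.73
Round up: n = 93.

93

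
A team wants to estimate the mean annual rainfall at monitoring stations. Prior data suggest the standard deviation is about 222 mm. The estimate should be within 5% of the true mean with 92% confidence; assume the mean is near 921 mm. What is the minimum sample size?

For a mean, the margin of error is E = z·σ/√n, so n = (zσ/E)².
At 92% confidence, z = 1.751.
E = 5% of 921 = 46.05 mm.
n = (1.751 × 222 / 46.05)² = 71.26
Round up: n = 72.

n = 72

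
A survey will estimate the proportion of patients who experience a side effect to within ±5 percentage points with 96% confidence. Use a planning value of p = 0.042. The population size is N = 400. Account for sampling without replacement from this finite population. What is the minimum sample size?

For a proportion with margin E = 0.05 at 96% confidence, z = 2.054.
n = p̂(1−p̂)(z/E)² = 0.042 × 0.958 × (2.054/0.05)² = 67.90 — call this n₀.
Finite-population correction with N = 400: n = n₀ / (1 + (n₀−1)/N) = 67.90 / 1.167 = 58.18
Round up: n = 59.

59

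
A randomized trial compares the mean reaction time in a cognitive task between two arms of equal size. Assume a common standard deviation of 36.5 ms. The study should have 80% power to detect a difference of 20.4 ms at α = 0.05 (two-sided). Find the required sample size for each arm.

51 per group

For two equal groups, n per group = 2·((z_{α/2} + z_β)·σ/δ)².
z_{α/2} = 1.960; z_β = 0.842 (power 80%).
n = 2 × (2.802 × 36.5 / 20.4)² = 2 × 25.13 = 50.26
Round up: n = 51 per group.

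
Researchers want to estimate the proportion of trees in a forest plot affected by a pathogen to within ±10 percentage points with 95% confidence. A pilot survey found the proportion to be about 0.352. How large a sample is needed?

88

For a proportion with margin E = 0.1 at 95% confidence, z = 1.960.
n = p̂(1−p̂)(z/E)² = 0.352 × 0.648 × (1.960/0.1)² = 87.63
Round up: n = 88.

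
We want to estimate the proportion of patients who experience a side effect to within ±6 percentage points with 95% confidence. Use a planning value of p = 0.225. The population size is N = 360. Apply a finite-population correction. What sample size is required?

For a proportion with margin E = 0.06 at 95% confidence, z = 1.960.
n = p̂(1−p̂)(z/E)² = 0.225 × 0.775 × (1.960/0.06)² = 186.08 — call this n₀.
Finite-population correction with N = 360: n = n₀ / (1 + (n₀−1)/N) = 186.08 / 1.514 = 122.91
Round up: n = 123.

n = 123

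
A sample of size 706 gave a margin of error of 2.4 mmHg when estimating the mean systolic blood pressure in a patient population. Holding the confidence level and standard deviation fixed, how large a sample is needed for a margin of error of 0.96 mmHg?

4413

Margin of error scales as 1/√n, so n₂ = n₁·(E₁/E₂)².
n₂ = 706 × (2.4/0.96)² = 706 × 6.25 = 4412.50
Round up: n₂ = 4413.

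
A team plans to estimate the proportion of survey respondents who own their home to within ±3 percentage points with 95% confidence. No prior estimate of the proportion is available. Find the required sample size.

For a proportion with margin E = 0.03 at 95% confidence, z = 1.960.
With no prior estimate, use p = 0.5, which maximizes p(1−p) at 0.25.
n = 0.25 × (z/E)² = 0.25 × (1.960/0.03)² = 1067.11
Round up: n = 1068.

1068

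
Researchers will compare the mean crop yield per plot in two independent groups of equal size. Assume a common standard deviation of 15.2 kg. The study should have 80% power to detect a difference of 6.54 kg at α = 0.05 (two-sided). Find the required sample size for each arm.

For two equal groups, n per group = 2·((z_{α/2} + z_β)·σ/δ)².
z_{α/2} = 1.960; z_β = 0.842 (power 80%).
n = 2 × (2.802 × 15.2 / 6.54)² = 2 × 42.41 = 84.82
Round up: n = 85 per group.

85 per group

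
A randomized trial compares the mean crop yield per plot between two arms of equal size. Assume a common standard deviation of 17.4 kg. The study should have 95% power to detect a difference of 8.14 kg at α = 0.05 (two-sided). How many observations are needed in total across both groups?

For two equal groups, n per group = 2·((z_{α/2} + z_β)·σ/δ)².
z_{α/2} = 1.960; z_β = 1.645 (power 95%).
n = 2 × (3.605 × 17.4 / 8.14)² = 2 × 59.38 = 118.76
Round up: n = 119 per group.
Total across both groups: 2 × 119 = 238.

238 total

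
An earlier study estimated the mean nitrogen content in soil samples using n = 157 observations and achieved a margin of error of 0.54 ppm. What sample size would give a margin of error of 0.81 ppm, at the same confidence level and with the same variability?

Margin of error scales as 1/√n, so n₂ = n₁·(E₁/E₂)².
n₂ = 157 × (0.54/0.81)² = 157 × 0.4444 = 69.77
Round up: n₂ = 70.

70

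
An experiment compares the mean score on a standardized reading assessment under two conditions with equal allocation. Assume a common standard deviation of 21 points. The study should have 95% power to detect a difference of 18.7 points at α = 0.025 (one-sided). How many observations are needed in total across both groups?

66 total

For two equal groups, n per group = 2·((z_α + z_β)·σ/δ)².
z_α = 1.960; z_β = 1.645 (power 95%).
n = 2 × (3.605 × 21 / 18.7)² = 2 × 16.39 = 32.78
Round up: n = 33 per group.
Total across both groups: 2 × 33 = 66.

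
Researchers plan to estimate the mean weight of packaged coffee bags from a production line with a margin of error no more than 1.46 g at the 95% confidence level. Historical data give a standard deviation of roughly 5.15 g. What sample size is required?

48

For a mean, the margin of error is E = z·σ/√n, so n = (zσ/E)².
At 95% confidence, z = 1.960.
n = (1.960 × 5.15 / 1.46)² = 47.80
Round up: n = 48.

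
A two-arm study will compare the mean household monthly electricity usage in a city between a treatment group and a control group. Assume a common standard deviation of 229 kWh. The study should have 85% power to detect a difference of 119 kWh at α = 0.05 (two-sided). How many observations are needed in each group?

67 per group

For two equal groups, n per group = 2·((z_{α/2} + z_β)·σ/δ)².
z_{α/2} = 1.960; z_β = 1.036 (power 85%).
n = 2 × (2.996 × 229 / 119)² = 2 × 33.24 = 66.48
Round up: n = 67 per group.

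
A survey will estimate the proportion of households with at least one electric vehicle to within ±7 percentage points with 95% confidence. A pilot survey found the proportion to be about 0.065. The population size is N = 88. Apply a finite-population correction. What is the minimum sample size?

For a proportion with margin E = 0.07 at 95% confidence, z = 1.960.
n = p̂(1−p̂)(z/E)² = 0.065 × 0.935 × (1.960/0.07)² = 47.65 — call this n₀.
Finite-population correction with N = 88: n = n₀ / (1 + (n₀−1)/N) = 47.65 / 1.53 = 31.14
Round up: n = 32.

32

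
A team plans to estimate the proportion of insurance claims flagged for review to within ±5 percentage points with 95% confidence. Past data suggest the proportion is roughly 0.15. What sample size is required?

For a proportion with margin E = 0.05 at 95% confidence, z = 1.960.
n = p̂(1−p̂)(z/E)² = 0.15 × 0.85 × (1.960/0.05)² = 195.92
Round up: n = 196.

n = 196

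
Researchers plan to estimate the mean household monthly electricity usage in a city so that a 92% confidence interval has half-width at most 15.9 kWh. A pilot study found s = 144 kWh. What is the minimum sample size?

252

For a mean, the margin of error is E = z·σ/√n, so n = (zσ/E)².
At 92% confidence, z = 1.751.
n = (1.751 × 144 / 15.9)² = 251.48
Round up: n = 252.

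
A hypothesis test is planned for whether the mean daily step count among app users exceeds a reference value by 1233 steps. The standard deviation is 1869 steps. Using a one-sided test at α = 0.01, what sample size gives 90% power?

For a one-sample z-test, n = ((z_α + z_β)·σ/δ)².
z_α = 2.326 (one-sided α = 0.01); z_β = 1.282 (power 90% → β = 0.1).
n = (3.608 × 1869 / 1233)² = 29.91
Round up: n = 30.

30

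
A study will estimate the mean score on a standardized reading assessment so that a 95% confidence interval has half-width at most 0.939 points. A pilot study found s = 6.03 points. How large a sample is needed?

159

For a mean, the margin of error is E = z·σ/√n, so n = (zσ/E)².
At 95% confidence, z = 1.960.
n = (1.960 × 6.03 / 0.939)² = 158.42
Round up: n = 159.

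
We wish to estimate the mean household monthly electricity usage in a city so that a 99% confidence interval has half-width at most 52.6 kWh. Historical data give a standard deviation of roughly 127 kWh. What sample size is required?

For a mean, the margin of error is E = z·σ/√n, so n = (zσ/E)².
At 99% confidence, z = 2.576.
n = (2.576 × 127 / 52.6)² = 38.68
Round up: n = 39.

n = 39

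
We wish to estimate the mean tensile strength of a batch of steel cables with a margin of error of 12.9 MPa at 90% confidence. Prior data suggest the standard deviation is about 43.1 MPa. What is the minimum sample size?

31

For a mean, the margin of error is E = z·σ/√n, so n = (zσ/E)².
At 90% confidence, z = 1.645.
n = (1.645 × 43.1 / 12.9)² = 30.21
Round up: n = 31.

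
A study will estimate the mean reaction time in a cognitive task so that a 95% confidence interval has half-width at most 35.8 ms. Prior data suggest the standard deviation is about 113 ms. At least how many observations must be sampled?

For a mean, the margin of error is E = z·σ/√n, so n = (zσ/E)².
At 95% confidence, z = 1.960.
n = (1.960 × 113 / 35.8)² = 38.27
Round up: n = 39.

39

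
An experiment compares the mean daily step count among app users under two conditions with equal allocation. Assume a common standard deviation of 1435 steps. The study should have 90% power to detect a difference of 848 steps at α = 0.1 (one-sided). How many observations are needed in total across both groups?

For two equal groups, n per group = 2·((z_α + z_β)·σ/δ)².
z_α = 1.282; z_β = 1.282 (power 90%).
n = 2 × (2.564 × 1435 / 848)² = 2 × 18.83 = 37.66
Round up: n = 38 per group.
Total across both groups: 2 × 38 = 76.

76 total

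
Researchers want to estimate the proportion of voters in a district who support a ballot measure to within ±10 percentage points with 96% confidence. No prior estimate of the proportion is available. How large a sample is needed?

For a proportion with margin E = 0.1 at 96% confidence, z = 2.054.
With no prior estimate, use p = 0.5, which maximizes p(1−p) at 0.25.
n = 0.25 × (z/E)² = 0.25 × (2.054/0.1)² = 105.47
Round up: n = 106.

106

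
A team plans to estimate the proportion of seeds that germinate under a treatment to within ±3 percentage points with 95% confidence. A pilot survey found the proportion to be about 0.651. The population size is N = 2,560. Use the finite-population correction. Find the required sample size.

704

For a proportion with margin E = 0.03 at 95% confidence, z = 1.960.
n = p̂(1−p̂)(z/E)² = 0.651 × 0.349 × (1.960/0.03)² = 969.79 — call this n₀.
Finite-population correction with N = 2,560: n = n₀ / (1 + (n₀−1)/N) = 969.79 / 1.378 = 703.77
Round up: n = 704.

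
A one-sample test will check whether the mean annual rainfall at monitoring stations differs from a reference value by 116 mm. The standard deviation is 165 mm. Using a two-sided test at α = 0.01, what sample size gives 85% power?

27

For a one-sample z-test, n = ((z_{α/2} + z_β)·σ/δ)².
z_{α/2} = 2.576 (two-sided α = 0.01); z_β = 1.036 (power 85% → β = 0.15).
n = (3.612 × 165 / 116)² = 26.40
Round up: n = 27.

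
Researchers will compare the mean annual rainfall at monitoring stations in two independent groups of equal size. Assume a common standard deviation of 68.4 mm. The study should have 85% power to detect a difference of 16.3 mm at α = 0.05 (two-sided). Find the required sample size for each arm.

For two equal groups, n per group = 2·((z_{α/2} + z_β)·σ/δ)².
z_{α/2} = 1.960; z_β = 1.036 (power 85%).
n = 2 × (2.996 × 68.4 / 16.3)² = 2 × 158.06 = 316.12
Round up: n = 317 per group.

317 per group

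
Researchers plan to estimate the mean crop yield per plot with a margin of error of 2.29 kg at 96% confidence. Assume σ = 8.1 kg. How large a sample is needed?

For a mean, the margin of error is E = z·σ/√n, so n = (zσ/E)².
At 96% confidence, z = 2.054.
n = (2.054 × 8.1 / 2.29)² = 52.78
Round up: n = 53.

53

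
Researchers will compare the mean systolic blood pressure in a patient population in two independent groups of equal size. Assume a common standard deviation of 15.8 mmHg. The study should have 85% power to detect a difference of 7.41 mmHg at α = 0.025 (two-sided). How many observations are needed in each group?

For two equal groups, n per group = 2·((z_{α/2} + z_β)·σ/δ)².
z_{α/2} = 2.241; z_β = 1.036 (power 85%).
n = 2 × (3.277 × 15.8 / 7.41)² = 2 × 48.82 = 97.64
Round up: n = 98 per group.

98 per group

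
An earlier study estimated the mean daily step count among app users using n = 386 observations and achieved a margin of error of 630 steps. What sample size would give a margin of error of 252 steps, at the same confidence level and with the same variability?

Margin of error scales as 1/√n, so n₂ = n₁·(E₁/E₂)².
n₂ = 386 × (630/252)² = 386 × 6.25 = 2412.50
Round up: n₂ = 2413.

2413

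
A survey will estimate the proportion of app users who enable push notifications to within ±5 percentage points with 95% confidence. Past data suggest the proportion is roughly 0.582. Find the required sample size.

For a proportion with margin E = 0.05 at 95% confidence, z = 1.960.
n = p̂(1−p̂)(z/E)² = 0.582 × 0.418 × (1.960/0.05)² = 373.83
Round up: n = 374.

374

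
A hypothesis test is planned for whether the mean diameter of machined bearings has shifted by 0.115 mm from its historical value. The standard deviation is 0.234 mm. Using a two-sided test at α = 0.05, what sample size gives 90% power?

44

For a one-sample z-test, n = ((z_{α/2} + z_β)·σ/δ)².
z_{α/2} = 1.960 (two-sided α = 0.05); z_β = 1.282 (power 90% → β = 0.1).
n = (3.242 × 0.234 / 0.115)² = 43.52
Round up: n = 44.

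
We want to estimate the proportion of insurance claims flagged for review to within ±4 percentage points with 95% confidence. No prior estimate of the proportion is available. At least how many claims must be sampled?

n = 601

For a proportion with margin E = 0.04 at 95% confidence, z = 1.960.
With no prior estimate, use p = 0.5, which maximizes p(1−p) at 0.25.
n = 0.25 × (z/E)² = 0.25 × (1.960/0.04)² = 600.25
Round up: n = 601.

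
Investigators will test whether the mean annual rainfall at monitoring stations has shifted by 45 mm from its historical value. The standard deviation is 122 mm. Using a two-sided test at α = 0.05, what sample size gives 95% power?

96

For a one-sample z-test, n = ((z_{α/2} + z_β)·σ/δ)².
z_{α/2} = 1.960 (two-sided α = 0.05); z_β = 1.645 (power 95% → β = 0.05).
n = (3.605 × 122 / 45)² = 95.52
Round up: n = 96.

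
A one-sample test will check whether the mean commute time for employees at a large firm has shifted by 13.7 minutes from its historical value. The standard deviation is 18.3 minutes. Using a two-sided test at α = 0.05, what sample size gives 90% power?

For a one-sample z-test, n = ((z_{α/2} + z_β)·σ/δ)².
z_{α/2} = 1.960 (two-sided α = 0.05); z_β = 1.282 (power 90% → β = 0.1).
n = (3.242 × 18.3 / 13.7)² = 18.75
Round up: n = 19.

n = 19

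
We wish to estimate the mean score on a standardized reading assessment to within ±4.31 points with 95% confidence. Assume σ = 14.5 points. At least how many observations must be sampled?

For a mean, the margin of error is E = z·σ/√n, so n = (zσ/E)².
At 95% confidence, z = 1.960.
n = (1.960 × 14.5 / 4.31)² = 43.48
Round up: n = 44.

44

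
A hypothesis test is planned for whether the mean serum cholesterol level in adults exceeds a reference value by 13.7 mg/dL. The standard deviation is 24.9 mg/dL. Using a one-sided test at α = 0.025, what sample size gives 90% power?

35

For a one-sample z-test, n = ((z_α + z_β)·σ/δ)².
z_α = 1.960 (one-sided α = 0.025); z_β = 1.282 (power 90% → β = 0.1).
n = (3.242 × 24.9 / 13.7)² = 34.72
Round up: n = 35.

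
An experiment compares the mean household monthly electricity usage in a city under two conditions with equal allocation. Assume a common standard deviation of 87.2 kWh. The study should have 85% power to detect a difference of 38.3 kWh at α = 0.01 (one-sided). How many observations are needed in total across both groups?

For two equal groups, n per group = 2·((z_α + z_β)·σ/δ)².
z_α = 2.326; z_β = 1.036 (power 85%).
n = 2 × (3.362 × 87.2 / 38.3)² = 2 × 58.59 = 117.18
Round up: n = 118 per group.
Total across both groups: 2 × 118 = 236.

236 total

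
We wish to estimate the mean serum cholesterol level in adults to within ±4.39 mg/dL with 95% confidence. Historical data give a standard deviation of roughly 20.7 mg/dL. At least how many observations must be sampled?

n = 86

For a mean, the margin of error is E = z·σ/√n, so n = (zσ/E)².
At 95% confidence, z = 1.960.
n = (1.960 × 20.7 / 4.39)² = 85.41
Round up: n = 86.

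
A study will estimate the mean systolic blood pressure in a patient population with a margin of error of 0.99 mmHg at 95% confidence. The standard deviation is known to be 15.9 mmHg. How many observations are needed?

991

For a mean, the margin of error is E = z·σ/√n, so n = (zσ/E)².
At 95% confidence, z = 1.960.
n = (1.960 × 15.9 / 0.99)² = 990.91
Round up: n = 991.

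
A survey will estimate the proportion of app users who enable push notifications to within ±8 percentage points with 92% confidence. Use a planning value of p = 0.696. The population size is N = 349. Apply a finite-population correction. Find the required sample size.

79

For a proportion with margin E = 0.08 at 92% confidence, z = 1.751.
n = p̂(1−p̂)(z/E)² = 0.696 × 0.304 × (1.751/0.08)² = 101.36 — call this n₀.
Finite-population correction with N = 349: n = n₀ / (1 + (n₀−1)/N) = 101.36 / 1.288 = 78.70
Round up: n = 79.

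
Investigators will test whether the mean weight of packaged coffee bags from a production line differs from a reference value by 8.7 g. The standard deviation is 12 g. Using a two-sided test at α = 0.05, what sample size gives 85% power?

n = 18

For a one-sample z-test, n = ((z_{α/2} + z_β)·σ/δ)².
z_{α/2} = 1.960 (two-sided α = 0.05); z_β = 1.036 (power 85% → β = 0.15).
n = (2.996 × 12 / 8.7)² = 17.08
Round up: n = 18.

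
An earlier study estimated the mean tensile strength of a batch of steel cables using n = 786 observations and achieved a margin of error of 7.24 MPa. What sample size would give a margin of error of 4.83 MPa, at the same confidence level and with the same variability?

1767

Margin of error scales as 1/√n, so n₂ = n₁·(E₁/E₂)².
n₂ = 786 × (7.24/4.83)² = 786 × 2.247 = 1766.14
Round up: n₂ = 1767.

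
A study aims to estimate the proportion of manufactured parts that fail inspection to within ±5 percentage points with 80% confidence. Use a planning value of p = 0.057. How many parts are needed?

For a proportion with margin E = 0.05 at 80% confidence, z = 1.282.
n = p̂(1−p̂)(z/E)² = 0.057 × 0.943 × (1.282/0.05)² = 35.34
Round up: n = 36.

n = 36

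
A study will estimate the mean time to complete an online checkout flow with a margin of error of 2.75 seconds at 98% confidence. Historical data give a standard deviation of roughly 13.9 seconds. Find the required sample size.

For a mean, the margin of error is E = z·σ/√n, so n = (zσ/E)².
At 98% confidence, z = 2.326.
n = (2.326 × 13.9 / 2.75)² = 138.22
Round up: n = 139.

n = 139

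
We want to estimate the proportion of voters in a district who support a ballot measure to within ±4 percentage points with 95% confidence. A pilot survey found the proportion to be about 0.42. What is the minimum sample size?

585

For a proportion with margin E = 0.04 at 95% confidence, z = 1.960.
n = p̂(1−p̂)(z/E)² = 0.42 × 0.58 × (1.960/0.04)² = 584.88
Round up: n = 585.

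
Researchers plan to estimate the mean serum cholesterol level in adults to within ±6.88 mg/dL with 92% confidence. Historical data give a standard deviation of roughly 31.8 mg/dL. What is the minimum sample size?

For a mean, the margin of error is E = z·σ/√n, so n = (zσ/E)².
At 92% confidence, z = 1.751.
n = (1.751 × 31.8 / 6.88)² = 65.50
Round up: n = 66.

66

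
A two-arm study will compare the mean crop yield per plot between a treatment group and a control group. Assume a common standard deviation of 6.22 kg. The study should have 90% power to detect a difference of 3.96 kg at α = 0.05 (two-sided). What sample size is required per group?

52 per group

For two equal groups, n per group = 2·((z_{α/2} + z_β)·σ/δ)².
z_{α/2} = 1.960; z_β = 1.282 (power 90%).
n = 2 × (3.242 × 6.22 / 3.96)² = 2 × 25.93 = 51.86
Round up: n = 52 per group.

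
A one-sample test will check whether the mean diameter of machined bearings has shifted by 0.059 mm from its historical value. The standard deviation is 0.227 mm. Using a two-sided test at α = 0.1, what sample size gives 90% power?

127

For a one-sample z-test, n = ((z_{α/2} + z_β)·σ/δ)².
z_{α/2} = 1.645 (two-sided α = 0.1); z_β = 1.282 (power 90% → β = 0.1).
n = (2.927 × 0.227 / 0.059)² = 126.82
Round up: n = 127.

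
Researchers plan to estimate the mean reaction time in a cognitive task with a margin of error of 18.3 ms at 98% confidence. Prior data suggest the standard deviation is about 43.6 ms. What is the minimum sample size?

31

For a mean, the margin of error is E = z·σ/√n, so n = (zσ/E)².
At 98% confidence, z = 2.326.
n = (2.326 × 43.6 / 18.3)² = 30.71
Round up: n = 31.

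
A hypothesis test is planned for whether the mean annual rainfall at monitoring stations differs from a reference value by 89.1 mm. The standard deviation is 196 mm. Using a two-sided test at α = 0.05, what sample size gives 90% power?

For a one-sample z-test, n = ((z_{α/2} + z_β)·σ/δ)².
z_{α/2} = 1.960 (two-sided α = 0.05); z_β = 1.282 (power 90% → β = 0.1).
n = (3.242 × 196 / 89.1)² = 50.86
Round up: n = 51.

n = 51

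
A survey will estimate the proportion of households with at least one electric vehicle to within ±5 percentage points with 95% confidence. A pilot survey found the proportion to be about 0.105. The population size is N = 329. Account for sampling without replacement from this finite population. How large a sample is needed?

For a proportion with margin E = 0.05 at 95% confidence, z = 1.960.
n = p̂(1−p̂)(z/E)² = 0.105 × 0.895 × (1.960/0.05)² = 144.41 — call this n₀.
Finite-population correction with N = 329: n = n₀ / (1 + (n₀−1)/N) = 144.41 / 1.436 = 100.56
Round up: n = 101.

101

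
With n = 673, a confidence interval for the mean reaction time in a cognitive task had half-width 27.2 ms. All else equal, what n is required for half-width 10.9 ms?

Margin of error scales as 1/√n, so n₂ = n₁·(E₁/E₂)².
n₂ = 673 × (27.2/10.9)² = 673 × 6.227 = 4190.77
Round up: n₂ = 4191.

4191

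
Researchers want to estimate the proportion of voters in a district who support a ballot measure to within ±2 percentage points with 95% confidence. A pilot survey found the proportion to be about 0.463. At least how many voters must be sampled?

2388

For a proportion with margin E = 0.02 at 95% confidence, z = 1.960.
n = p̂(1−p̂)(z/E)² = 0.463 × 0.537 × (1.960/0.02)² = 2387.85
Round up: n = 2388.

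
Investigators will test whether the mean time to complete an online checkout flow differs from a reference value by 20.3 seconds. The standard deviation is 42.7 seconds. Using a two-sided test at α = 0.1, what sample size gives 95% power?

n = 48

For a one-sample z-test, n = ((z_{α/2} + z_β)·σ/δ)².
z_{α/2} = 1.645 (two-sided α = 0.1); z_β = 1.645 (power 95% → β = 0.05).
n = (3.290 × 42.7 / 20.3)² = 47.89
Round up: n = 48.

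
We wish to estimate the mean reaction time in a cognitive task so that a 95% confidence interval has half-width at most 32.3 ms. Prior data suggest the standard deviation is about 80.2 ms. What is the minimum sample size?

24

For a mean, the margin of error is E = z·σ/√n, so n = (zσ/E)².
At 95% confidence, z = 1.960.
n = (1.960 × 80.2 / 32.3)² = 23.68
Round up: n = 24.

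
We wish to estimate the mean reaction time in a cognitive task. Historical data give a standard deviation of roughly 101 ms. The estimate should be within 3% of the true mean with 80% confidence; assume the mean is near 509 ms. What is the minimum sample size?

72

For a mean, the margin of error is E = z·σ/√n, so n = (zσ/E)².
At 80% confidence, z = 1.282.
E = 3% of 509 = 15.27 ms.
n = (1.282 × 101 / 15.27)² = 71.90
Round up: n = 72.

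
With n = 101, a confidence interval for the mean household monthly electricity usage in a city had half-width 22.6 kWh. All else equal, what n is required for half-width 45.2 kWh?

Margin of error scales as 1/√n, so n₂ = n₁·(E₁/E₂)².
n₂ = 101 × (22.6/45.2)² = 101 × 0.25 = 25.25
Round up: n₂ = 26.

n = 26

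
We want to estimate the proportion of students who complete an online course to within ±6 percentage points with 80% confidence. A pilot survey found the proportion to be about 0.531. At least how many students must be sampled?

n = 114

For a proportion with margin E = 0.06 at 80% confidence, z = 1.282.
n = p̂(1−p̂)(z/E)² = 0.531 × 0.469 × (1.282/0.06)² = 113.69
Round up: n = 114.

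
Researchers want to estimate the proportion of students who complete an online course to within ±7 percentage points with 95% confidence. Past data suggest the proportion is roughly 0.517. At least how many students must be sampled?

For a proportion with margin E = 0.07 at 95% confidence, z = 1.960.
n = p̂(1−p̂)(z/E)² = 0.517 × 0.483 × (1.960/0.07)² = 195.77
Round up: n = 196.

196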